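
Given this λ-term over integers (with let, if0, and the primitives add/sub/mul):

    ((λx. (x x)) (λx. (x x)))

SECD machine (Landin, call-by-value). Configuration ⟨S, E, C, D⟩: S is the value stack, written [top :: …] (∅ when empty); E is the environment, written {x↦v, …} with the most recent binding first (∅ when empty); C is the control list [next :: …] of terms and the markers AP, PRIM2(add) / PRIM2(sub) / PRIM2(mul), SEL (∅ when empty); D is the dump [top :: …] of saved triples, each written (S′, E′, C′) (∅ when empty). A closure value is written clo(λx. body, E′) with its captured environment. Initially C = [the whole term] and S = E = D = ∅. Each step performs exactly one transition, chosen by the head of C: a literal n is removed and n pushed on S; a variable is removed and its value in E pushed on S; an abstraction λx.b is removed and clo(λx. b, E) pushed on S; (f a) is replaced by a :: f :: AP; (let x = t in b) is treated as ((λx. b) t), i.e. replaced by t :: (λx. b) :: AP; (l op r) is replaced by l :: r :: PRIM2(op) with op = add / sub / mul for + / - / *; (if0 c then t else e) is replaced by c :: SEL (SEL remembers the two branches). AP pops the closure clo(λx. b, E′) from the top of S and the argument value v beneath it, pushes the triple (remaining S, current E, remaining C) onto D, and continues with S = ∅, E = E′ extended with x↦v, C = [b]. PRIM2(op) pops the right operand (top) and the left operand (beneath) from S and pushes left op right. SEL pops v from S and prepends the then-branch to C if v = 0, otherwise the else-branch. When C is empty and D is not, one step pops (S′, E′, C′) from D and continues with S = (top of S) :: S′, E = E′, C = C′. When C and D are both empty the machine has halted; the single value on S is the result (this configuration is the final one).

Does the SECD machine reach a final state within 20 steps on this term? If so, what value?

[0] <S=∅, E=∅, C=[((λx. (x x)) (λx. (x x)))], D=∅>
[1] <S=∅, E=∅, C=[(λx. (x x)) :: (λx. (x x)) :: AP], D=∅>
[2] <S=[clo(λx. (x x), ∅)], E=∅, C=[(λx. (x x)) :: AP], D=∅>
[3] <S=[clo(λx. (x x), ∅) :: clo(λx. (x x), ∅)], E=∅, C=[AP], D=∅>
[4] <S=∅, E={x↦clo(λx. (x x), ∅)}, C=[(x x)], D=[(∅, ∅, ∅)]>
[5] <S=∅, E={x↦clo(λx. (x x), ∅)}, C=[x :: x :: AP], D=[(∅, ∅, ∅)]>
[6] <S=[clo(λx. (x x), ∅)], E={x↦clo(λx. (x x), ∅)}, C=[x :: AP], D=[(∅, ∅, ∅)]>
[7] <S=[clo(λx. (x x), ∅) :: clo(λx. (x x), ∅)], E={x↦clo(λx. (x x), ∅)}, C=[AP], D=[(∅, ∅, ∅)]>
[8] <S=∅, E={x↦clo(λx. (x x), ∅)}, C=[(x x)], D=[(∅, {x↦clo(λx. (x x), ∅)}, ∅) :: (∅, ∅, ∅)]>
[9] <S=∅, E={x↦clo(λx. (x x), ∅)}, C=[x :: x :: AP], D=[(∅, {x↦clo(λx. (x x), ∅)}, ∅) :: (∅, ∅, ∅)]>
[10] <S=[clo(λx. (x x), ∅)], E={x↦clo(λx. (x x), ∅)}, C=[x :: AP], D=[(∅, {x↦clo(λx. (x x), ∅)}, ∅) :: (∅, ∅, ∅)]>
[11] <S=[clo(λx. (x x), ∅) :: clo(λx. (x x), ∅)], E={x↦clo(λx. (x x), ∅)}, C=[AP], D=[(∅, {x↦clo(λx. (x x), ∅)}, ∅) :: (∅, ∅, ∅)]>
[12] <S=∅, E={x↦clo(λx. (x x), ∅)}, C=[(x x)], D=[(∅, {x↦clo(λx. (x x), ∅)}, ∅) :: (∅, {x↦clo(λx. (x x), ∅)}, ∅) :: (∅, ∅, ∅)]>
[13] <S=∅, E={x↦clo(λx. (x x), ∅)}, C=[x :: x :: AP], D=[(∅, {x↦clo(λx. (x x), ∅)}, ∅) :: (∅, {x↦clo(λx. (x x), ∅)}, ∅) :: (∅, ∅, ∅)]>
[14] <S=[clo(λx. (x x), ∅)], E={x↦clo(λx. (x x), ∅)}, C=[x :: AP], D=[(∅, {x↦clo(λx. (x x), ∅)}, ∅) :: (∅, {x↦clo(λx. (x x), ∅)}, ∅) :: (∅, ∅, ∅)]>
[15] <S=[clo(λx. (x x), ∅) :: clo(λx. (x x), ∅)], E={x↦clo(λx. (x x), ∅)}, C=[AP], D=[(∅, {x↦clo(λx. (x x), ∅)}, ∅) :: (∅, {x↦clo(λx. (x x), ∅)}, ∅) :: (∅, ∅, ∅)]>
[16] <S=∅, E={x↦clo(λx. (x x), ∅)}, C=[(x x)], D=[(∅, {x↦clo(λx. (x x), ∅)}, ∅) :: (∅, {x↦clo(λx. (x x), ∅)}, ∅) :: (∅, {x↦clo(λx. (x x), ∅)}, ∅) :: (∅, ∅, ∅)]>
[17] <S=∅, E={x↦clo(λx. (x x), ∅)}, C=[x :: x :: AP], D=[(∅, {x↦clo(λx. (x x), ∅)}, ∅) :: (∅, {x↦clo(λx. (x x), ∅)}, ∅) :: (∅, {x↦clo(λx. (x x), ∅)}, ∅) :: (∅, ∅, ∅)]>
[18] <S=[clo(λx. (x x), ∅)], E={x↦clo(λx. (x x), ∅)}, C=[x :: AP], D=[(∅, {x↦clo(λx. (x x), ∅)}, ∅) :: (∅, {x↦clo(λx. (x x), ∅)}, ∅) :: (∅, {x↦clo(λx. (x x), ∅)}, ∅) :: (∅, ∅, ∅)]>
[19] <S=[clo(λx. (x x), ∅) :: clo(λx. (x x), ∅)], E={x↦clo(λx. (x x), ∅)}, C=[AP], D=[(∅, {x↦clo(λx. (x x), ∅)}, ∅) :: (∅, {x↦clo(λx. (x x), ∅)}, ∅) :: (∅, {x↦clo(λx. (x x), ∅)}, ∅) :: (∅, ∅, ∅)]>
[20] <S=∅, E={x↦clo(λx. (x x), ∅)}, C=[(x x)], D=[(∅, {x↦clo(λx. (x x), ∅)}, ∅) :: (∅, {x↦clo(λx. (x x), ∅)}, ∅) :: (∅, {x↦clo(λx. (x x), ∅)}, ∅) :: (∅, {x↦clo(λx. (x x), ∅)}, ∅) :: (∅, ∅, ∅)]>
→ 20 transitions taken and the configuration is still not final: no result within 20 steps

Answer: DIVERGES (no final state within 20 steps)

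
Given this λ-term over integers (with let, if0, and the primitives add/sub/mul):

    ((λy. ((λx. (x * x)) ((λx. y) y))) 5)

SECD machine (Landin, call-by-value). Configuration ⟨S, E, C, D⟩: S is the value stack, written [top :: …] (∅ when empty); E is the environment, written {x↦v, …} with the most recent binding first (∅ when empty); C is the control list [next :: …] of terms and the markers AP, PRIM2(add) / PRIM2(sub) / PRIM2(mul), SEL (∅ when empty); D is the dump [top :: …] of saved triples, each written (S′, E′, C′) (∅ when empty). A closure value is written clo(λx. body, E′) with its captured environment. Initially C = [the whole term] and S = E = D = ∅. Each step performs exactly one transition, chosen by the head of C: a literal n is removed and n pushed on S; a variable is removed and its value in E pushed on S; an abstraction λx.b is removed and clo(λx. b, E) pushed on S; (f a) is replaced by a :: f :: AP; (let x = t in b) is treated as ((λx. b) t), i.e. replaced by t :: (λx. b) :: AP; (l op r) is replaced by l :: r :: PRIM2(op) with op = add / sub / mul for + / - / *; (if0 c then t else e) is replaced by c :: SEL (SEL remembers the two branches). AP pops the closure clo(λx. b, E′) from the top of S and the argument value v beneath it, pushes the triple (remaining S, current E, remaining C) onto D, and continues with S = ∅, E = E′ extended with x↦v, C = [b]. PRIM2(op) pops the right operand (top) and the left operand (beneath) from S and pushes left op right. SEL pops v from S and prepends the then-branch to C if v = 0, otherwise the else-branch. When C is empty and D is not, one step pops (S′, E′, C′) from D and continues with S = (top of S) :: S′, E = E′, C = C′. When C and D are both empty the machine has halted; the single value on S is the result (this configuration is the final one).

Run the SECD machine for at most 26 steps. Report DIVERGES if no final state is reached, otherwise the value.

Answer: 25

Derivation:
[0] [S=∅ | E=∅ | C=[((λy. ((λx. (x * x)) ((λx. y) y))) 5)] | D=∅]
[1] [S=∅ | E=∅ | C=[5 :: (λy. ((λx. (x * x)) ((λx. y) y))) :: AP] | D=∅]
[2] [S=[5] | E=∅ | C=[(λy. ((λx. (x * x)) ((λx. y) y))) :: AP] | D=∅]
[3] [S=[clo(λy. ((λx. (x * x)) ((λx. y) y)), ∅) :: 5] | E=∅ | C=[AP] | D=∅]
[4] [S=∅ | E={y↦5} | C=[((λx. (x * x)) ((λx. y) y))] | D=[(∅, ∅, ∅)]]
[5] [S=∅ | E={y↦5} | C=[((λx. y) y) :: (λx. (x * x)) :: AP] | D=[(∅, ∅, ∅)]]
[6] [S=∅ | E={y↦5} | C=[y :: (λx. y) :: AP :: (λx. (x * x)) :: AP] | D=[(∅, ∅, ∅)]]
[7] [S=[5] | E={y↦5} | C=[(λx. y) :: AP :: (λx. (x * x)) :: AP] | D=[(∅, ∅, ∅)]]
[8] [S=[clo(λx. y, {y↦5}) :: 5] | E={y↦5} | C=[AP :: (λx. (x * x)) :: AP] | D=[(∅, ∅, ∅)]]
[9] [S=∅ | E={x↦5, y↦5} | C=[y] | D=[(∅, {y↦5}, [(λx. (x * x)) :: AP]) :: (∅, ∅, ∅)]]
[10] [S=[5] | E={x↦5, y↦5} | C=∅ | D=[(∅, {y↦5}, [(λx. (x * x)) :: AP]) :: (∅, ∅, ∅)]]
[11] [S=[5] | E={y↦5} | C=[(λx. (x * x)) :: AP] | D=[(∅, ∅, ∅)]]
[12] [S=[clo(λx. (x * x), {y↦5}) :: 5] | E={y↦5} | C=[AP] | D=[(∅, ∅, ∅)]]
[13] [S=∅ | E={x↦5, y↦5} | C=[(x * x)] | D=[(∅, {y↦5}, ∅) :: (∅, ∅, ∅)]]
[14] [S=∅ | E={x↦5, y↦5} | C=[x :: x :: PRIM2(mul)] | D=[(∅, {y↦5}, ∅) :: (∅, ∅, ∅)]]
[15] [S=[5] | E={x↦5, y↦5} | C=[x :: PRIM2(mul)] | D=[(∅, {y↦5}, ∅) :: (∅, ∅, ∅)]]
[16] [S=[5 :: 5] | E={x↦5, y↦5} | C=[PRIM2(mul)] | D=[(∅, {y↦5}, ∅) :: (∅, ∅, ∅)]]
[17] [S=[25] | E={x↦5, y↦5} | C=∅ | D=[(∅, {y↦5}, ∅) :: (∅, ∅, ∅)]]
[18] [S=[25] | E={y↦5} | C=∅ | D=[(∅, ∅, ∅)]]
[19] [S=[25] | E=∅ | C=∅ | D=∅]
→ final value 25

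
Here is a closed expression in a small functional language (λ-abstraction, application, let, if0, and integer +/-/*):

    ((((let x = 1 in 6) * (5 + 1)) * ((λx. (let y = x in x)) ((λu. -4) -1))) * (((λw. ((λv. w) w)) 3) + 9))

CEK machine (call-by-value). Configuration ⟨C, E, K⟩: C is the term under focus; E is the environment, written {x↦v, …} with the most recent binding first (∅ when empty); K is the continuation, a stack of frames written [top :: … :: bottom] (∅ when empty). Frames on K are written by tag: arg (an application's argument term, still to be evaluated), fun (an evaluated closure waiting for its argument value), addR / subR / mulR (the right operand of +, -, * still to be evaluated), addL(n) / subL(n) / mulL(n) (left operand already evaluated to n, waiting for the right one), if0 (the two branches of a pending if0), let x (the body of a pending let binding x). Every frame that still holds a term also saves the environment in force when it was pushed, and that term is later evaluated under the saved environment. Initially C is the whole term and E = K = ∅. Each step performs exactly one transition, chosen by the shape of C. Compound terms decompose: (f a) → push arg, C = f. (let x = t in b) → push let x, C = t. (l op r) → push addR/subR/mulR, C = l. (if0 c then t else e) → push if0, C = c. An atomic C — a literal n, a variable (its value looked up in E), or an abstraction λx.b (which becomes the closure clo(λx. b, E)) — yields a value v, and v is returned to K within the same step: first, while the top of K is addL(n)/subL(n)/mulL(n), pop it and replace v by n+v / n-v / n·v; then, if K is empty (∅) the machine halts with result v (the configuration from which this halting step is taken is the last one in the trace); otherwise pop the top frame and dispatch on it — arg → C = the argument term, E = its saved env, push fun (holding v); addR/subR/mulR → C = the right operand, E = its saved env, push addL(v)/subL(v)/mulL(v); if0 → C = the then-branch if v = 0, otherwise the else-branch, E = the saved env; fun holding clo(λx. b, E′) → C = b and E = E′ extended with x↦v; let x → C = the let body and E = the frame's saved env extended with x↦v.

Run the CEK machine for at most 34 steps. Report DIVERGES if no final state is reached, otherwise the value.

[0] <C=((((let x = 1 in 6) * (5 + 1)) * ((λx. (let y = x in x)) ((λu. -4) -1))) * (((λw. ((λv. w) w)) 3) + 9)), E=∅, K=∅>
[1] <C=(((let x = 1 in 6) * (5 + 1)) * ((λx. (let y = x in x)) ((λu. -4) -1))), E=∅, K=[mulR]>
[2] <C=((let x = 1 in 6) * (5 + 1)), E=∅, K=[mulR :: mulR]>
[3] <C=(let x = 1 in 6), E=∅, K=[mulR :: mulR :: mulR]>
[4] <C=1, E=∅, K=[let x :: mulR :: mulR :: mulR]>
[5] <C=6, E={x↦1}, K=[mulR :: mulR :: mulR]>
[6] <C=(5 + 1), E=∅, K=[mulL(6) :: mulR :: mulR]>
[7] <C=5, E=∅, K=[addR :: mulL(6) :: mulR :: mulR]>
[8] <C=1, E=∅, K=[addL(5) :: mulL(6) :: mulR :: mulR]>
[9] <C=((λx. (let y = x in x)) ((λu. -4) -1)), E=∅, K=[mulL(36) :: mulR]>
[10] <C=(λx. (let y = x in x)), E=∅, K=[arg :: mulL(36) :: mulR]>
[11] <C=((λu. -4) -1), E=∅, K=[fun :: mulL(36) :: mulR]>
[12] <C=(λu. -4), E=∅, K=[arg :: fun :: mulL(36) :: mulR]>
[13] <C=-1, E=∅, K=[fun :: fun :: mulL(36) :: mulR]>
[14] <C=-4, E={u↦-1}, K=[fun :: mulL(36) :: mulR]>
[15] <C=(let y = x in x), E={x↦-4}, K=[mulL(36) :: mulR]>
[16] <C=x, E={x↦-4}, K=[let y :: mulL(36) :: mulR]>
[17] <C=x, E={y↦-4, x↦-4}, K=[mulL(36) :: mulR]>
[18] <C=(((λw. ((λv. w) w)) 3) + 9), E=∅, K=[mulL(-144)]>
[19] <C=((λw. ((λv. w) w)) 3), E=∅, K=[addR :: mulL(-144)]>
[20] <C=(λw. ((λv. w) w)), E=∅, K=[arg :: addR :: mulL(-144)]>
[21] <C=3, E=∅, K=[fun :: addR :: mulL(-144)]>
[22] <C=((λv. w) w), E={w↦3}, K=[addR :: mulL(-144)]>
[23] <C=(λv. w), E={w↦3}, K=[arg :: addR :: mulL(-144)]>
[24] <C=w, E={w↦3}, K=[fun :: addR :: mulL(-144)]>
[25] <C=w, E={v↦3, w↦3}, K=[addR :: mulL(-144)]>
[26] <C=9, E=∅, K=[addL(3) :: mulL(-144)]>
→ final value -1728

Answer: -1728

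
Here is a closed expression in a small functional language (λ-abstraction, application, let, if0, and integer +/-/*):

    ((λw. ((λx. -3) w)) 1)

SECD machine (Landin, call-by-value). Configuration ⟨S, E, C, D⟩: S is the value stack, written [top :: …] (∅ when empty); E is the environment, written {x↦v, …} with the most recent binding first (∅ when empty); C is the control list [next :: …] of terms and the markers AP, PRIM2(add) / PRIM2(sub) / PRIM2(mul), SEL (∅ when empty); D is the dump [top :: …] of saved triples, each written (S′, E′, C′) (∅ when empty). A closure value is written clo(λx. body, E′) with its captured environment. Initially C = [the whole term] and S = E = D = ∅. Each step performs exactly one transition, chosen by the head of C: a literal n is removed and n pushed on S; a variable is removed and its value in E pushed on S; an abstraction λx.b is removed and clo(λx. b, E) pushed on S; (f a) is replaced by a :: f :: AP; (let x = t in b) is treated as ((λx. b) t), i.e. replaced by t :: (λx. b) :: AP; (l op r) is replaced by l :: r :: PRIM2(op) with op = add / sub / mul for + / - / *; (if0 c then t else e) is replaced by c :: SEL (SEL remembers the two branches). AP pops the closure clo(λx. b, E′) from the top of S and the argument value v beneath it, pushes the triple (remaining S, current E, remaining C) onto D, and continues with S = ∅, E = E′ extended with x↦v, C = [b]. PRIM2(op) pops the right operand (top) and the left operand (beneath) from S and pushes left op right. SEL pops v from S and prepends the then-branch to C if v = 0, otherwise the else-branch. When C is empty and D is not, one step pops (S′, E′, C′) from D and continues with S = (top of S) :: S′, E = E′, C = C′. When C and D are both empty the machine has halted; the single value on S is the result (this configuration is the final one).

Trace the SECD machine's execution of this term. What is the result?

0. [S=∅ | E=∅ | C=[((λw. ((λx. -3) w)) 1)] | D=∅]
1. [S=∅ | E=∅ | C=[1 :: (λw. ((λx. -3) w)) :: AP] | D=∅]
2. [S=[1] | E=∅ | C=[(λw. ((λx. -3) w)) :: AP] | D=∅]
3. [S=[clo(λw. ((λx. -3) w), ∅) :: 1] | E=∅ | C=[AP] | D=∅]
4. [S=∅ | E={w↦1} | C=[((λx. -3) w)] | D=[(∅, ∅, ∅)]]
5. [S=∅ | E={w↦1} | C=[w :: (λx. -3) :: AP] | D=[(∅, ∅, ∅)]]
6. [S=[1] | E={w↦1} | C=[(λx. -3) :: AP] | D=[(∅, ∅, ∅)]]
7. [S=[clo(λx. -3, {w↦1}) :: 1] | E={w↦1} | C=[AP] | D=[(∅, ∅, ∅)]]
8. [S=∅ | E={x↦1, w↦1} | C=[-3] | D=[(∅, {w↦1}, ∅) :: (∅, ∅, ∅)]]
9. [S=[-3] | E={x↦1, w↦1} | C=∅ | D=[(∅, {w↦1}, ∅) :: (∅, ∅, ∅)]]
10. [S=[-3] | E={w↦1} | C=∅ | D=[(∅, ∅, ∅)]]
11. [S=[-3] | E=∅ | C=∅ | D=∅]
→ final value -3

Answer: -3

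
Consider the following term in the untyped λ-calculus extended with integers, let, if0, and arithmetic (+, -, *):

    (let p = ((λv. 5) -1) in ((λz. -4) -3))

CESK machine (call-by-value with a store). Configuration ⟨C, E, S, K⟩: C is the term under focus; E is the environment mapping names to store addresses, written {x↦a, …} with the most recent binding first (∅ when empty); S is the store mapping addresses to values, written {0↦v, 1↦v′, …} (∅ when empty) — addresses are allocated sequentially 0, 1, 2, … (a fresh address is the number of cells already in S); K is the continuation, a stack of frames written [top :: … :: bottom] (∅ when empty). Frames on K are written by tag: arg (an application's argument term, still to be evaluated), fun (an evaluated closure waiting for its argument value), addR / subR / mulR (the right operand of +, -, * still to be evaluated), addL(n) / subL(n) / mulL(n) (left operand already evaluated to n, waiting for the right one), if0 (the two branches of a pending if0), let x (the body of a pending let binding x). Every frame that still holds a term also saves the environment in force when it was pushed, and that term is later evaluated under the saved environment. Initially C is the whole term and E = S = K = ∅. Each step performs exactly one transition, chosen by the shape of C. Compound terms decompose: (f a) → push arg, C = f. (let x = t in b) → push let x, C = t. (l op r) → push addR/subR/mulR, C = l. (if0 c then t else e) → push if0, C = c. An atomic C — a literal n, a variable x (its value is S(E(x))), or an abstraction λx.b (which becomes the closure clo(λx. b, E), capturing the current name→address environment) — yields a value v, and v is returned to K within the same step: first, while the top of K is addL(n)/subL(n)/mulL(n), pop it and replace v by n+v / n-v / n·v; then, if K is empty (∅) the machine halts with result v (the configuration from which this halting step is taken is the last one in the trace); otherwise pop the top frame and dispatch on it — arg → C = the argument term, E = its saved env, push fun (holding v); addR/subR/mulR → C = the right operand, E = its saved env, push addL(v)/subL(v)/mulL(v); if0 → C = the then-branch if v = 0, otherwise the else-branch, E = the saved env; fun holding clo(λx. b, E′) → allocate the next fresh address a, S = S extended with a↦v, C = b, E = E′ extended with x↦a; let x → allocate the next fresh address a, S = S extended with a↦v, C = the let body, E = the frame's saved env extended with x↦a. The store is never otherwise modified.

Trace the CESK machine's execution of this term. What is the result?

Answer: -4

Derivation:
step 0: ⟨C=(let p = ((λv. 5) -1) in ((λz. -4) -3)); E=∅; S=∅; K=∅⟩
step 1: ⟨C=((λv. 5) -1); E=∅; S=∅; K=[let p]⟩
step 2: ⟨C=(λv. 5); E=∅; S=∅; K=[arg :: let p]⟩
step 3: ⟨C=-1; E=∅; S=∅; K=[fun :: let p]⟩
step 4: ⟨C=5; E={v↦0}; S={0↦-1}; K=[let p]⟩
step 5: ⟨C=((λz. -4) -3); E={p↦1}; S={0↦-1, 1↦5}; K=∅⟩
step 6: ⟨C=(λz. -4); E={p↦1}; S={0↦-1, 1↦5}; K=[arg]⟩
step 7: ⟨C=-3; E={p↦1}; S={0↦-1, 1↦5}; K=[fun]⟩
step 8: ⟨C=-4; E={z↦2, p↦1}; S={0↦-1, 1↦5, 2↦-3}; K=∅⟩
→ final value -4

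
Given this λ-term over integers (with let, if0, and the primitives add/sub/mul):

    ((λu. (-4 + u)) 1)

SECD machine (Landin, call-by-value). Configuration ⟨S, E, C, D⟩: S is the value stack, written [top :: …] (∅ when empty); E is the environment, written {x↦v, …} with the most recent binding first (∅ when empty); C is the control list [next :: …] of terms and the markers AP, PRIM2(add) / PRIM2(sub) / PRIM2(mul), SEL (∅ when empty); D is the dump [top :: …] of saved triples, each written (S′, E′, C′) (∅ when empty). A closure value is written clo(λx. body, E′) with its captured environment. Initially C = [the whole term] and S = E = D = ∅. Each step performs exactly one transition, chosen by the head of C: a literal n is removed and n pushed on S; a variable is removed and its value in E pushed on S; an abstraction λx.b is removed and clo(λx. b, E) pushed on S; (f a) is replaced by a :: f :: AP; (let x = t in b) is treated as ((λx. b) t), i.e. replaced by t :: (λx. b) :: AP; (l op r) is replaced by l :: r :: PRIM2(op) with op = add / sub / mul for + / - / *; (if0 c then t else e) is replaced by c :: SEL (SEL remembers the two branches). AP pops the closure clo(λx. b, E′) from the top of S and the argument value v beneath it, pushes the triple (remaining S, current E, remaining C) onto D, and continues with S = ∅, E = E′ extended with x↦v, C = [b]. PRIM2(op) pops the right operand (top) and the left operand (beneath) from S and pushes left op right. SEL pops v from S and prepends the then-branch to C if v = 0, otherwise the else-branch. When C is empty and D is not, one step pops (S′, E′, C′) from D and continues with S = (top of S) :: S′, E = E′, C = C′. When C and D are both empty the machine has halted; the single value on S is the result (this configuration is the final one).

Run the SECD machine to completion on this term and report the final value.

0. [S=∅ | E=∅ | C=[((λu. (-4 + u)) 1)] | D=∅]
1. [S=∅ | E=∅ | C=[1 :: (λu. (-4 + u)) :: AP] | D=∅]
2. [S=[1] | E=∅ | C=[(λu. (-4 + u)) :: AP] | D=∅]
3. [S=[clo(λu. (-4 + u), ∅) :: 1] | E=∅ | C=[AP] | D=∅]
4. [S=∅ | E={u↦1} | C=[(-4 + u)] | D=[(∅, ∅, ∅)]]
5. [S=∅ | E={u↦1} | C=[-4 :: u :: PRIM2(add)] | D=[(∅, ∅, ∅)]]
6. [S=[-4] | E={u↦1} | C=[u :: PRIM2(add)] | D=[(∅, ∅, ∅)]]
7. [S=[1 :: -4] | E={u↦1} | C=[PRIM2(add)] | D=[(∅, ∅, ∅)]]
8. [S=[-3] | E={u↦1} | C=∅ | D=[(∅, ∅, ∅)]]
9. [S=[-3] | E=∅ | C=∅ | D=∅]
→ final value -3

Answer: -3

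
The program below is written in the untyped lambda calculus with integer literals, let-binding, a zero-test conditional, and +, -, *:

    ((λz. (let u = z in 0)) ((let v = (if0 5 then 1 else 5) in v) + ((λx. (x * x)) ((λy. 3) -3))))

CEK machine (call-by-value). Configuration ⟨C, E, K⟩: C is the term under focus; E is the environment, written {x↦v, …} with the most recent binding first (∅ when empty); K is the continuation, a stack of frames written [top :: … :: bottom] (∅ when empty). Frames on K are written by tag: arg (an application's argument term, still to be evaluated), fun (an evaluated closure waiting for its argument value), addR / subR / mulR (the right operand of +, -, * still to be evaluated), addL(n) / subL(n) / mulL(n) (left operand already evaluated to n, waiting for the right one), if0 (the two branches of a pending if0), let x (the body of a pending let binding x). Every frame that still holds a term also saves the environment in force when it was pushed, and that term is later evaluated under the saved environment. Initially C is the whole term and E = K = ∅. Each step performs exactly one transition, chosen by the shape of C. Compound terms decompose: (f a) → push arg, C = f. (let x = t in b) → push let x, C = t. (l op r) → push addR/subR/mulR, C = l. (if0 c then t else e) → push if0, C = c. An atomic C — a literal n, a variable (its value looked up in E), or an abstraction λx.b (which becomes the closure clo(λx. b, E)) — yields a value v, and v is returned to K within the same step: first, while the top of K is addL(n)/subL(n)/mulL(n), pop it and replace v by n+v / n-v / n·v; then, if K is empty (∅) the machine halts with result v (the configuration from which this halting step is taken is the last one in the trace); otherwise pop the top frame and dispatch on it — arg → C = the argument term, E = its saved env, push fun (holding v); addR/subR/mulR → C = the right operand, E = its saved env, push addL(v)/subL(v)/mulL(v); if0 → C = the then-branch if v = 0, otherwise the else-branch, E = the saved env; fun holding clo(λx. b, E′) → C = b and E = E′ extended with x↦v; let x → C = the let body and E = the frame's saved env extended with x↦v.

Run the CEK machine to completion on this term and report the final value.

Answer: 0

Execution trace:
[0] [C=((λz. (let u = z in 0)) ((let v = (if0 5 then 1 else 5) in v) + ((λx. (x * x)) ((λy. 3) -3)))) | E=∅ | K=∅]
[1] [C=(λz. (let u = z in 0)) | E=∅ | K=[arg]]
[2] [C=((let v = (if0 5 then 1 else 5) in v) + ((λx. (x * x)) ((λy. 3) -3))) | E=∅ | K=[fun]]
[3] [C=(let v = (if0 5 then 1 else 5) in v) | E=∅ | K=[addR :: fun]]
[4] [C=(if0 5 then 1 else 5) | E=∅ | K=[let v :: addR :: fun]]
[5] [C=5 | E=∅ | K=[if0 :: let v :: addR :: fun]]
[6] [C=5 | E=∅ | K=[let v :: addR :: fun]]
[7] [C=v | E={v↦5} | K=[addR :: fun]]
[8] [C=((λx. (x * x)) ((λy. 3) -3)) | E=∅ | K=[addL(5) :: fun]]
[9] [C=(λx. (x * x)) | E=∅ | K=[arg :: addL(5) :: fun]]
[10] [C=((λy. 3) -3) | E=∅ | K=[fun :: addL(5) :: fun]]
[11] [C=(λy. 3) | E=∅ | K=[arg :: fun :: addL(5) :: fun]]
[12] [C=-3 | E=∅ | K=[fun :: fun :: addL(5) :: fun]]
[13] [C=3 | E={y↦-3} | K=[fun :: addL(5) :: fun]]
[14] [C=(x * x) | E={x↦3} | K=[addL(5) :: fun]]
[15] [C=x | E={x↦3} | K=[mulR :: addL(5) :: fun]]
[16] [C=x | E={x↦3} | K=[mulL(3) :: addL(5) :: fun]]
[17] [C=(let u = z in 0) | E={z↦14} | K=∅]
[18] [C=z | E={z↦14} | K=[let u]]
[19] [C=0 | E={u↦14, z↦14} | K=∅]
→ final value 0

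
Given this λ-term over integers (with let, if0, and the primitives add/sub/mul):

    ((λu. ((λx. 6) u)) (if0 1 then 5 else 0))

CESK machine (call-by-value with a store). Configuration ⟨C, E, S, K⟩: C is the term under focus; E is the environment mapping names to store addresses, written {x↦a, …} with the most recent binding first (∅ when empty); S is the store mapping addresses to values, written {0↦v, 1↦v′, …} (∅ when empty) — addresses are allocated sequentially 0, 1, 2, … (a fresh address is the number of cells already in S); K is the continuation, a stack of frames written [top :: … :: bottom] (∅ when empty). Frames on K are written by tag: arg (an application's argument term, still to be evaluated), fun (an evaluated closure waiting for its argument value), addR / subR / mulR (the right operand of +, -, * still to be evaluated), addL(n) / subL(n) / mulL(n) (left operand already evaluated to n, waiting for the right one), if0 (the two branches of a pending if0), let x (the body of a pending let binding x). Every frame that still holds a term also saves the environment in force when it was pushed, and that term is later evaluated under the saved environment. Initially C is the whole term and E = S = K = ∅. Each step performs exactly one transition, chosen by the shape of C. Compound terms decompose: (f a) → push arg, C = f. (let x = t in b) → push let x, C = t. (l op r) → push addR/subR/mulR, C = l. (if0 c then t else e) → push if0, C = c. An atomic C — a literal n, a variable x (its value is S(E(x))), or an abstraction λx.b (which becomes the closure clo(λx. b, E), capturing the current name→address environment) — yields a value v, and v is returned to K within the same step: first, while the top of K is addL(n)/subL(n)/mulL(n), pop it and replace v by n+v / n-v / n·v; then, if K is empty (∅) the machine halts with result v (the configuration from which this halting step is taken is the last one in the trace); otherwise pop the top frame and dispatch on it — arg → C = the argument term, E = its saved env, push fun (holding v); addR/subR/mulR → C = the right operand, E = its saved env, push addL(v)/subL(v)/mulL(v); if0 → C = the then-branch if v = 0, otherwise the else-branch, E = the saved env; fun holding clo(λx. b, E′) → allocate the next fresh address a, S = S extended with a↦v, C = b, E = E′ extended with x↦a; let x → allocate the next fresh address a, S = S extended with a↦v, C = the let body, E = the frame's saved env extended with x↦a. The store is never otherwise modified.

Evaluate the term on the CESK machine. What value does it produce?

[0] <C=((λu. ((λx. 6) u)) (if0 1 then 5 else 0)), E=∅, S=∅, K=∅>
[1] <C=(λu. ((λx. 6) u)), E=∅, S=∅, K=[arg]>
[2] <C=(if0 1 then 5 else 0), E=∅, S=∅, K=[fun]>
[3] <C=1, E=∅, S=∅, K=[if0 :: fun]>
[4] <C=0, E=∅, S=∅, K=[fun]>
[5] <C=((λx. 6) u), E={u↦0}, S={0↦0}, K=∅>
[6] <C=(λx. 6), E={u↦0}, S={0↦0}, K=[arg]>
[7] <C=u, E={u↦0}, S={0↦0}, K=[fun]>
[8] <C=6, E={x↦1, u↦0}, S={0↦0, 1↦0}, K=∅>
→ final value 6

Answer: 6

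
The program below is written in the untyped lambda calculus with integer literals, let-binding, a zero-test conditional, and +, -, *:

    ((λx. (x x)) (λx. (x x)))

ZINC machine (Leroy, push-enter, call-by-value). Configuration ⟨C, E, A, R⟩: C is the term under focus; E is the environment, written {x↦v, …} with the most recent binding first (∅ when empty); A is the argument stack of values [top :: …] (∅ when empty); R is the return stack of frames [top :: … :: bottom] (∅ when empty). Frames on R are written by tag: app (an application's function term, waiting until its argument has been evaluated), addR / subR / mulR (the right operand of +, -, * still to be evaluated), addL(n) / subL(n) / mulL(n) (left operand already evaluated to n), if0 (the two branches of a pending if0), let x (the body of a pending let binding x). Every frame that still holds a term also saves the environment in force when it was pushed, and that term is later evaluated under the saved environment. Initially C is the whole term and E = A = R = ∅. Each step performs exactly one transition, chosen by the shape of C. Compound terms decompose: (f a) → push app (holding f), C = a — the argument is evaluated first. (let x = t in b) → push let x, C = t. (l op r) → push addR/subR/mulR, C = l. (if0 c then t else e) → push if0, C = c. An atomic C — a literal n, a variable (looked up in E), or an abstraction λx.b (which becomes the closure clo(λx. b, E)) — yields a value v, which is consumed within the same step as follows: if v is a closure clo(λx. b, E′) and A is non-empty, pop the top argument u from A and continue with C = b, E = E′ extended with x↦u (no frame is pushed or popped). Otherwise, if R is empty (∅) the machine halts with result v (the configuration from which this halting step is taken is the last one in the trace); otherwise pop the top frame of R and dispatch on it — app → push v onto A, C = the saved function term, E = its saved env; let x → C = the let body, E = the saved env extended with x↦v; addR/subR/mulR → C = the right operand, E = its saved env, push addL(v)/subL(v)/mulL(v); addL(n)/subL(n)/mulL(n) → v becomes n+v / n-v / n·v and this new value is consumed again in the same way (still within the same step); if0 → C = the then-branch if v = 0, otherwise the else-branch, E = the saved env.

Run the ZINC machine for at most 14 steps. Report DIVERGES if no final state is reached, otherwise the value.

Answer: DIVERGES (no final state within 14 steps)

Machine steps:
step 0: [C=((λx. (x x)) (λx. (x x))) | E=∅ | A=∅ | R=∅]
step 1: [C=(λx. (x x)) | E=∅ | A=∅ | R=[app]]
step 2: [C=(λx. (x x)) | E=∅ | A=[clo(λx. (x x), ∅)] | R=∅]
step 3: [C=(x x) | E={x↦clo(λx. (x x), ∅)} | A=∅ | R=∅]
step 4: [C=x | E={x↦clo(λx. (x x), ∅)} | A=∅ | R=[app]]
step 5: [C=x | E={x↦clo(λx. (x x), ∅)} | A=[clo(λx. (x x), ∅)] | R=∅]
… configuration repeats with period 3 (steps 3–5 recur indefinitely) …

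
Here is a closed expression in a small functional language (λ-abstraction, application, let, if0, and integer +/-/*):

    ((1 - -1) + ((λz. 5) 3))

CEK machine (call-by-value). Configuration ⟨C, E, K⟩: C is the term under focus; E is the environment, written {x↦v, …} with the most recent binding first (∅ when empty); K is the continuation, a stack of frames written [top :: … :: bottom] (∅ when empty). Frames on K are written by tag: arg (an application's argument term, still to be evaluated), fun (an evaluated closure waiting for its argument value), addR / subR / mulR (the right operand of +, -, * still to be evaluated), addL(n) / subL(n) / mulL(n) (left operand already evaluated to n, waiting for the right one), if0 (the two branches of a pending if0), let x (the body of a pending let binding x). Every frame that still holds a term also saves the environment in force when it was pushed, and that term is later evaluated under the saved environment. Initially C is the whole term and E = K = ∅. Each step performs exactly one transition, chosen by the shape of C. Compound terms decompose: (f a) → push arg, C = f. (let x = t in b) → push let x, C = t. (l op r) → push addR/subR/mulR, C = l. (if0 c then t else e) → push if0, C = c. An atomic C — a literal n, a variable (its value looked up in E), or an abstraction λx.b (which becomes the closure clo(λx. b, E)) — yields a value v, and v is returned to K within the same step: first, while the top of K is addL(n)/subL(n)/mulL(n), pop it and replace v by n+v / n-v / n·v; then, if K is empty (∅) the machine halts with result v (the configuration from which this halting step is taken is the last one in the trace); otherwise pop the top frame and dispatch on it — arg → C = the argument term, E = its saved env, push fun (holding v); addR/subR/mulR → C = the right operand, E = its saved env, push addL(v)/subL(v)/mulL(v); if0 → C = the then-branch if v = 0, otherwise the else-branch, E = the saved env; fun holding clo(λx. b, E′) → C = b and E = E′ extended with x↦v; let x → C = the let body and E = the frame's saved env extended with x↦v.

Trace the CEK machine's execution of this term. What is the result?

Answer: 7

Derivation:
t=0: ⟨C=((1 - -1) + ((λz. 5) 3)); E=∅; K=∅⟩
t=1: ⟨C=(1 - -1); E=∅; K=[addR]⟩
t=2: ⟨C=1; E=∅; K=[subR :: addR]⟩
t=3: ⟨C=-1; E=∅; K=[subL(1) :: addR]⟩
t=4: ⟨C=((λz. 5) 3); E=∅; K=[addL(2)]⟩
t=5: ⟨C=(λz. 5); E=∅; K=[arg :: addL(2)]⟩
t=6: ⟨C=3; E=∅; K=[fun :: addL(2)]⟩
t=7: ⟨C=5; E={z↦3}; K=[addL(2)]⟩
→ final value 7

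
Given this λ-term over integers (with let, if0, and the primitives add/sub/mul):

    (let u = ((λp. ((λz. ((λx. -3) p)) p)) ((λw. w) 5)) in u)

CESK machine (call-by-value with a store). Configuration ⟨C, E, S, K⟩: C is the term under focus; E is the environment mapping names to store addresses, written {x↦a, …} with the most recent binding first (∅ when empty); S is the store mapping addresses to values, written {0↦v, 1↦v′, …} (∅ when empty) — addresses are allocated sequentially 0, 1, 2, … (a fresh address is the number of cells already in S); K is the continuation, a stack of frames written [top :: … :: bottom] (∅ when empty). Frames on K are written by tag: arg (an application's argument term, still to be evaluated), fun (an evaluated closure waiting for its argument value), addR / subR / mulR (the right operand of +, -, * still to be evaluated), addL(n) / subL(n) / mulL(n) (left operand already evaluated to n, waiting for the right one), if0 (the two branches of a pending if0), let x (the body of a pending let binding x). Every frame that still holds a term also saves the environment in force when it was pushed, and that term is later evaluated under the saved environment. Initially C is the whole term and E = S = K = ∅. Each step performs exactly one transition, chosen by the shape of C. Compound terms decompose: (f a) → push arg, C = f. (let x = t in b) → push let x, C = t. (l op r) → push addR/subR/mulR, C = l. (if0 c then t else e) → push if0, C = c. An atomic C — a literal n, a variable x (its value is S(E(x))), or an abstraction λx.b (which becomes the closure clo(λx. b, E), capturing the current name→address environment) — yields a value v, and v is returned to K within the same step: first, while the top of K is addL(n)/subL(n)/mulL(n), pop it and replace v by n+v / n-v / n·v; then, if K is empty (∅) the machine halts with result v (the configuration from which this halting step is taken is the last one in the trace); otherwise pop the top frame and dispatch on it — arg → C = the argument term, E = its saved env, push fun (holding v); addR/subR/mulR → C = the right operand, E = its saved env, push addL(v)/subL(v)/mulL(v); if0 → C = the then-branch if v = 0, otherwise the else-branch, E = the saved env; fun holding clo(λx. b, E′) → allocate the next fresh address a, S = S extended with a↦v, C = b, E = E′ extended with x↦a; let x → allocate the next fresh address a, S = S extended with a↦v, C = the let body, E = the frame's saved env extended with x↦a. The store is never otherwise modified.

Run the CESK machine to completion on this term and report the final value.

step 0: [C=(let u = ((λp. ((λz. ((λx. -3) p)) p)) ((λw. w) 5)) in u) | E=∅ | S=∅ | K=∅]
step 1: [C=((λp. ((λz. ((λx. -3) p)) p)) ((λw. w) 5)) | E=∅ | S=∅ | K=[let u]]
step 2: [C=(λp. ((λz. ((λx. -3) p)) p)) | E=∅ | S=∅ | K=[arg :: let u]]
step 3: [C=((λw. w) 5) | E=∅ | S=∅ | K=[fun :: let u]]
step 4: [C=(λw. w) | E=∅ | S=∅ | K=[arg :: fun :: let u]]
step 5: [C=5 | E=∅ | S=∅ | K=[fun :: fun :: let u]]
step 6: [C=w | E={w↦0} | S={0↦5} | K=[fun :: let u]]
step 7: [C=((λz. ((λx. -3) p)) p) | E={p↦1} | S={0↦5, 1↦5} | K=[let u]]
step 8: [C=(λz. ((λx. -3) p)) | E={p↦1} | S={0↦5, 1↦5} | K=[arg :: let u]]
step 9: [C=p | E={p↦1} | S={0↦5, 1↦5} | K=[fun :: let u]]
step 10: [C=((λx. -3) p) | E={z↦2, p↦1} | S={0↦5, 1↦5, 2↦5} | K=[let u]]
step 11: [C=(λx. -3) | E={z↦2, p↦1} | S={0↦5, 1↦5, 2↦5} | K=[arg :: let u]]
step 12: [C=p | E={z↦2, p↦1} | S={0↦5, 1↦5, 2↦5} | K=[fun :: let u]]
step 13: [C=-3 | E={x↦3, z↦2, p↦1} | S={0↦5, 1↦5, 2↦5, 3↦5} | K=[let u]]
step 14: [C=u | E={u↦4} | S={0↦5, 1↦5, 2↦5, 3↦5, 4↦-3} | K=∅]
→ final value -3

Answer: -3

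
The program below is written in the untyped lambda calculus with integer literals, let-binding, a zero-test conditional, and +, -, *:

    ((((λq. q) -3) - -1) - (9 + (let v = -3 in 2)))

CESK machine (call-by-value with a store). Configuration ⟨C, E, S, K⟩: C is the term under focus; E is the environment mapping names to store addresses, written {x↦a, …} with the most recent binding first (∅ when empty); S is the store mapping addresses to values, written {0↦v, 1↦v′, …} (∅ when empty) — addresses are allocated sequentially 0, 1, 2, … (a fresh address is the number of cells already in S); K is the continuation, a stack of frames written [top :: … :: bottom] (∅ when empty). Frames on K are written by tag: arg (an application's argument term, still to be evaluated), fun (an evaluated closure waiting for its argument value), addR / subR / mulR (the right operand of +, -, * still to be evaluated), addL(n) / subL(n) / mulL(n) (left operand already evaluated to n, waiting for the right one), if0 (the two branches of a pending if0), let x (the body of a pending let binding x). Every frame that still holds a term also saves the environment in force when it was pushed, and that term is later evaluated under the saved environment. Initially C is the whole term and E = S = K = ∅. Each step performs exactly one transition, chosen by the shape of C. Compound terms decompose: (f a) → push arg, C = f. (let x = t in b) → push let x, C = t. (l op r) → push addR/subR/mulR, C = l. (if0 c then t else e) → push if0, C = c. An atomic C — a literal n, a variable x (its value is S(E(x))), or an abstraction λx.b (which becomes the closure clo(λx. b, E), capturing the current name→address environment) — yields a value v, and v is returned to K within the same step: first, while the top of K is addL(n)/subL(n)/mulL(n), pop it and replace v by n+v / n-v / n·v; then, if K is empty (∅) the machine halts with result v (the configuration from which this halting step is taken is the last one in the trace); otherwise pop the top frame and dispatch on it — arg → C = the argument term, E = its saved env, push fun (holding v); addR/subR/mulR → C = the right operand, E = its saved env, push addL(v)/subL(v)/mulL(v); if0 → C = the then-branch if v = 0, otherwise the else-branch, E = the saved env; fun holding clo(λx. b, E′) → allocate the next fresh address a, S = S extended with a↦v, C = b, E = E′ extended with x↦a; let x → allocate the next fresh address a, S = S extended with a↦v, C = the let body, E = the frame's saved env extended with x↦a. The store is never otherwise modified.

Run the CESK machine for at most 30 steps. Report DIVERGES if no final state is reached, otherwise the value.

Answer: -13

Derivation:
step 0: [C=((((λq. q) -3) - -1) - (9 + (let v = -3 in 2))) | E=∅ | S=∅ | K=∅]
step 1: [C=(((λq. q) -3) - -1) | E=∅ | S=∅ | K=[subR]]
step 2: [C=((λq. q) -3) | E=∅ | S=∅ | K=[subR :: subR]]
step 3: [C=(λq. q) | E=∅ | S=∅ | K=[arg :: subR :: subR]]
step 4: [C=-3 | E=∅ | S=∅ | K=[fun :: subR :: subR]]
step 5: [C=q | E={q↦0} | S={0↦-3} | K=[subR :: subR]]
step 6: [C=-1 | E=∅ | S={0↦-3} | K=[subL(-3) :: subR]]
step 7: [C=(9 + (let v = -3 in 2)) | E=∅ | S={0↦-3} | K=[subL(-2)]]
step 8: [C=9 | E=∅ | S={0↦-3} | K=[addR :: subL(-2)]]
step 9: [C=(let v = -3 in 2) | E=∅ | S={0↦-3} | K=[addL(9) :: subL(-2)]]
step 10: [C=-3 | E=∅ | S={0↦-3} | K=[let v :: addL(9) :: subL(-2)]]
step 11: [C=2 | E={v↦1} | S={0↦-3, 1↦-3} | K=[addL(9) :: subL(-2)]]
→ final value -13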